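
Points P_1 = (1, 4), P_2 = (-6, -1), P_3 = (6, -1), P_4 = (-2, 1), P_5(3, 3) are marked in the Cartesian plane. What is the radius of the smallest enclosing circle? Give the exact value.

By Welzl's lemma the MEC is supported by two points (diametrically opposite) or three points (on a circumcircle).
The farthest pair is P_2–P_3 with squared distance 144. The circle on this segment as diameter has centre (0, -1) and r² = 144/4 = 36.
Check P_1: distance² to centre = 26 ≤ 36, so it lies inside.
All remaining points lie in this disk, and no smaller disk contains both endpoints, so this is the minimum enclosing circle.
r = √36 = 6.

6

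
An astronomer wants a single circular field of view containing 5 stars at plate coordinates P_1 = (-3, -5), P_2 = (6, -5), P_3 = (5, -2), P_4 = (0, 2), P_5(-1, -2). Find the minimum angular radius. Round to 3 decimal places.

A smallest enclosing disk is always determined by at most three of the input points on its boundary.
The minimum enclosing circle is determined by three boundary points: P_1, P_2, P_4.
Their circumcentre is (1.5, -39/14) with r² = 2465/98.
The farthest remaining point P_3 is at distance² 1261/98 ≤ 2465/98.
r = √(2465/98) ≈ 5.015.

5.015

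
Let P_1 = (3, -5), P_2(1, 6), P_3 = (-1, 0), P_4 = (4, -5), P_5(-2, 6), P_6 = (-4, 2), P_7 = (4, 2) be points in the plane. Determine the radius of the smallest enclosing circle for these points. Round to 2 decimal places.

By Welzl's lemma the MEC is supported by two points (diametrically opposite) or three points (on a circumcircle).
The farthest pair is P_4–P_5 with squared distance 157. The circle on this segment as diameter has centre (1, 0.5) and r² = 157/4 = 39.25.
Check P_1: distance² to centre = 34.25 ≤ 39.25, so it lies inside.
All remaining points lie in this disk, and no smaller disk contains both endpoints, so this is the minimum enclosing circle.
r = √(39.25) ≈ 6.26.

6.26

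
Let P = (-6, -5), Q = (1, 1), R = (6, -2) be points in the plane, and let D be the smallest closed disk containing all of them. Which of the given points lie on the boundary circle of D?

P, R

Side lengths²: PQ² = 85, PR² = 153, QR² = 34.
Since PR² = 153 ≥ 85 + 34 = 119, the angle opposite PR is not acute, so the smallest enclosing circle has PR as diameter.
Centre = midpoint of PR = (0, -3.5), r² = 153/4 = 38.25.
The points at distance exactly r from the centre are P, R — 2 points.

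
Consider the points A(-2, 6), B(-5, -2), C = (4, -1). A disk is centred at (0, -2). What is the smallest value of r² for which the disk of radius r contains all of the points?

The required radius is the distance from (0, -2) to the farthest point.
Squared distances: 68, 25, 17.
Maximum is 68, attained at A.

68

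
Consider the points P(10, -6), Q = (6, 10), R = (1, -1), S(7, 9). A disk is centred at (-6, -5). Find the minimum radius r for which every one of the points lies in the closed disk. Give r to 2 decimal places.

The required radius is the distance from (-6, -5) to the farthest point.
Squared distances: 257, 369, 65, 365.
Maximum is 369, attained at Q.
r = √369 ≈ 19.21.

19.21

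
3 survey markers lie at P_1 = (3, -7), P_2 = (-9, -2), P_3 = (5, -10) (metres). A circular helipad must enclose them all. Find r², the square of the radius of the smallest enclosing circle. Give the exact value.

65

Side lengths²: P_1P_2² = 169, P_1P_3² = 13, P_2P_3² = 260.
Since P_2P_3² = 260 ≥ 169 + 13 = 182, the angle opposite P_2P_3 is not acute, so the smallest enclosing circle has P_2P_3 as diameter.
Centre = midpoint of P_2P_3 = (-2, -6), r² = 260/4 = 65.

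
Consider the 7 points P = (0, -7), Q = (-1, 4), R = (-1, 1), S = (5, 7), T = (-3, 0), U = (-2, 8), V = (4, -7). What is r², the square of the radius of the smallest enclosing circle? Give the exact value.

65.25

The minimum enclosing circle of a finite set is fixed by two of the points (as a diameter) or three (as a circumcircle).
The farthest pair is U–V with squared distance 261. The circle on this segment as diameter has centre (1, 0.5) and r² = 261/4 = 65.25.
Check P: distance² to centre = 57.25 ≤ 65.25, so it lies inside.
All remaining points lie in this disk, and no smaller disk contains both endpoints, so this is the minimum enclosing circle.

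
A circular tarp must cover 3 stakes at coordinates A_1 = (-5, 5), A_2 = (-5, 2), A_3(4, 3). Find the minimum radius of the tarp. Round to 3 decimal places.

Side lengths²: A_1A_2² = 9, A_1A_3² = 85, A_2A_3² = 82.
Since A_1A_3² = 85 < 82 + 9 = 91, the triangle is acute, so the smallest enclosing circle is the circumcircle.
Circumcentre = (-11/18, 3.5), r² = 3485/162.
r = √(3485/162) ≈ 4.638.

4.638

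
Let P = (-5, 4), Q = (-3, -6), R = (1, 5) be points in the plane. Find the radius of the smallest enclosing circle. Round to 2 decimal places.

Side lengths²: PQ² = 104, PR² = 37, QR² = 137.
Since QR² = 137 < 104 + 37 = 141, the triangle is acute, so the smallest enclosing circle is the circumcircle.
Circumcentre = (-73/62, -27/62), r² = 65897/1922.
r = √(65897/1922) ≈ 5.86.

5.86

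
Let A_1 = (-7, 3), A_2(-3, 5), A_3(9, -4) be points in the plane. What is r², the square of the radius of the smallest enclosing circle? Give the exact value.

Side lengths²: A_1A_2² = 20, A_1A_3² = 305, A_2A_3² = 225.
Since A_1A_3² = 305 ≥ 225 + 20 = 245, the angle opposite A_1A_3 is not acute, so the smallest enclosing circle has A_1A_3 as diameter.
Centre = midpoint of A_1A_3 = (1, -0.5), r² = 305/4 = 76.25.

76.25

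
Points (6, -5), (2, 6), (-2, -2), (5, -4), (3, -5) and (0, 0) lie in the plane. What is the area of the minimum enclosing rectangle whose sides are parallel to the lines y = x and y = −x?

In coordinates u = x + y, v = x − y the rectangle is axis-aligned; the map (x,y)→(u,v) scales areas by 2.
u-values: 1, 8, -4, 1, -2, 0; range = 8 − (-4) = 12.
v-values: 11, -4, 0, 9, 8, 0; range = 11 − (-4) = 15.
Area = (12 × 15) / 2 = 90.

90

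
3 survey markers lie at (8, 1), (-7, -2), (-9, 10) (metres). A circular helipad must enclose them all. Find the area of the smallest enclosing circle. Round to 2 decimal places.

Call the three points A, B, C in the order given.
Side lengths²: AB² = 234, AC² = 370, BC² = 148.
Since AC² = 370 < 234 + 148 = 382, the triangle is acute, so the smallest enclosing circle is the circumcircle.
Circumcentre = (-20/31, 162/31), r² = 88985/961.
Area = π·r² = π·88985/961 ≈ 290.90.

290.90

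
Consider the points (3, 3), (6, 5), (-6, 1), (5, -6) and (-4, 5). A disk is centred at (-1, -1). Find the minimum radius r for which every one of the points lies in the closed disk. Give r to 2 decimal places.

9.22

The required radius is the distance from (-1, -1) to the farthest point.
Squared distances: 32, 85, 29, 61, 45.
Maximum is 85, attained at (6, 5).
r = √85 ≈ 9.22.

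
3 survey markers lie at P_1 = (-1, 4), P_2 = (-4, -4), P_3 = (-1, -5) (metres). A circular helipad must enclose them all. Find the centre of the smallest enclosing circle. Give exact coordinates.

Side lengths²: P_1P_2² = 73, P_1P_3² = 81, P_2P_3² = 10.
Since P_1P_3² = 81 < 73 + 10 = 83, the triangle is acute, so the smallest enclosing circle is the circumcircle.
Circumcentre = (-7/6, -0.5), r² = 365/18.
Centre = (-7/6, -0.5).

(-7/6, -0.5)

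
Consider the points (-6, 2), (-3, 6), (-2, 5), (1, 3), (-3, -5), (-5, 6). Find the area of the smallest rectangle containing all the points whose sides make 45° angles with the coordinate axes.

In coordinates u = x + y, v = x − y the rectangle is axis-aligned; the map (x,y)→(u,v) scales areas by 2.
u-values: -4, 3, 3, 4, -8, 1; range = 4 − (-8) = 12.
v-values: -8, -9, -7, -2, 2, -11; range = 2 − (-11) = 13.
Area = (12 × 13) / 2 = 78.

78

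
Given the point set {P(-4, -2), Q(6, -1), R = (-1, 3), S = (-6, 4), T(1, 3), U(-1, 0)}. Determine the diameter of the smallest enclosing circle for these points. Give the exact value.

13

By Welzl's lemma the MEC is supported by two points (diametrically opposite) or three points (on a circumcircle).
The farthest pair is Q–S with squared distance 169. The circle on this segment as diameter has centre (0, 1.5) and r² = 169/4 = 42.25.
Check P: distance² to centre = 28.25 ≤ 42.25, so it lies inside.
All remaining points lie in this disk, and no smaller disk contains both endpoints, so this is the minimum enclosing circle.
Diameter = 2r = 2√(42.25) = 13.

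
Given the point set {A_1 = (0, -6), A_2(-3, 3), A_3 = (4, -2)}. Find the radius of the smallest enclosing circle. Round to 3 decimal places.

Side lengths²: A_1A_2² = 90, A_1A_3² = 32, A_2A_3² = 74.
Since A_1A_2² = 90 < 74 + 32 = 106, the triangle is acute, so the smallest enclosing circle is the circumcircle.
Circumcentre = (-0.75, -1.25), r² = 23.125.
r = √(23.125) ≈ 4.809.

4.809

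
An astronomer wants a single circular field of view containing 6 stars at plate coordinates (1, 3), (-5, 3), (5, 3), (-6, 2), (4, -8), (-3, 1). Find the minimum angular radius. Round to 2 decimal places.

7.19

The minimum enclosing circle of a finite set is fixed by two of the points (as a diameter) or three (as a circumcircle).
The minimum enclosing circle is determined by three boundary points: (5, 3), (-6, 2), (4, -8).
Their circumcentre is (-1/12, -25/12) with r² = 3721/72.
The farthest remaining point (-5, 3) is at distance² 3601/72 ≤ 3721/72.
r = √(3721/72) ≈ 7.19.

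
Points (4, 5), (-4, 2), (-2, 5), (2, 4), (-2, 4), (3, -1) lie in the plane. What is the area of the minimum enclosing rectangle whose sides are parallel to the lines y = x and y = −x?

In coordinates u = x + y, v = x − y the rectangle is axis-aligned; the map (x,y)→(u,v) scales areas by 2.
u-values: 9, -2, 3, 6, 2, 2; range = 9 − (-2) = 11.
v-values: -1, -6, -7, -2, -6, 4; range = 4 − (-7) = 11.
Area = (11 × 11) / 2 = 60.5.

60.5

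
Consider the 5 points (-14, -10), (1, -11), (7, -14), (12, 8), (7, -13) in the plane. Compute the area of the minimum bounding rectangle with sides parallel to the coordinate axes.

x ranges over [-14, 12], width 26.
y ranges over [-14, 8], height 22.
Area = 26 × 22 = 572.

572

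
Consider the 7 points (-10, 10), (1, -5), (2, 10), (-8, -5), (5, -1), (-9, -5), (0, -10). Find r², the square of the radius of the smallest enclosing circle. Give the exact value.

126.25

The minimum enclosing circle is determined by three boundary points: (-10, 10), (2, 10), (0, -10).
Their circumcentre is (-4, 0.5) with r² = 126.25.
The farthest remaining point (5, -1) is at distance² 83.25 ≤ 126.25.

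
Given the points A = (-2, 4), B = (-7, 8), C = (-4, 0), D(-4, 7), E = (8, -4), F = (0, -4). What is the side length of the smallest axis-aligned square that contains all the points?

15

The bounding box has width 15 and height 12.
An axis-aligned square enclosing the set must have side ≥ max(width, height).
So the minimum side is max(15, 12) = 15.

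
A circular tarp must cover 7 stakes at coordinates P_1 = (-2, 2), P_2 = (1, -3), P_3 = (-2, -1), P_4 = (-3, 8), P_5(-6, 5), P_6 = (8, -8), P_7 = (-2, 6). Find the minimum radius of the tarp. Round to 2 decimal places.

9.71

The minimum enclosing circle of a finite set is fixed by two of the points (as a diameter) or three (as a circumcircle).
The minimum enclosing circle is determined by three boundary points: P_4, P_5, P_6.
Their circumcentre is (119/54, -11/54) with r² = 137605/1458.
The farthest remaining point P_7 is at distance² 81877/1458 ≤ 137605/1458.
r = √(137605/1458) ≈ 9.71.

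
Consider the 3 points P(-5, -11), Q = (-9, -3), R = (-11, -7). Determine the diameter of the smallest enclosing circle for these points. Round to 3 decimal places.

Side lengths²: PQ² = 80, PR² = 52, QR² = 20.
Since PQ² = 80 ≥ 52 + 20 = 72, the angle opposite PQ is not acute, so the smallest enclosing circle has PQ as diameter.
Centre = midpoint of PQ = (-7, -7), r² = 80/4 = 20.
Diameter = 2r = 2√20 ≈ 8.944.

8.944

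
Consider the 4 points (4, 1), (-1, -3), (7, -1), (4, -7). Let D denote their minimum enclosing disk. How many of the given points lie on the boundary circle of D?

The minimum enclosing circle is determined by three boundary points: (-1, -3), (7, -1), (4, -7).
Their circumcentre is (45/14, -20/7) with r² = 3485/196.
The farthest remaining point (4, 1) is at distance² 3037/196 ≤ 3485/196.
The points at distance exactly r from the centre are (-1, -3), (7, -1), (4, -7) — 3 points.

3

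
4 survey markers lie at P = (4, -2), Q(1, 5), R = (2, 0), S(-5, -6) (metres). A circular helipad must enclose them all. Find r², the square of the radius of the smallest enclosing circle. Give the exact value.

The farthest pair is Q–S with squared distance 157. The circle on this segment as diameter has centre (-2, -0.5) and r² = 157/4 = 39.25.
Check P: distance² to centre = 38.25 ≤ 39.25, so it lies inside.
All remaining points lie in this disk, and no smaller disk contains both endpoints, so this is the minimum enclosing circle.

39.25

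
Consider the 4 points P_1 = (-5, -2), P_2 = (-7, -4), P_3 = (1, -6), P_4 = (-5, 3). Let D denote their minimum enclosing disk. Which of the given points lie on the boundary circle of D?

A smallest enclosing disk is always determined by at most three of the input points on its boundary.
The minimum enclosing circle is determined by three boundary points: P_2, P_3, P_4.
Their circumcentre is (-2.15, -1.6) with r² = 29.2825.
The farthest remaining point P_1 is at distance² 8.2825 ≤ 29.2825.
The points at distance exactly r from the centre are P_2, P_3, P_4 — 3 points.

P_2, P_3, P_4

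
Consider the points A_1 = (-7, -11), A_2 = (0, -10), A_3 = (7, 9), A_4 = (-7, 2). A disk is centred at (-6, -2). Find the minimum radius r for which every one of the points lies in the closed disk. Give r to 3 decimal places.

17.029

The required radius is the distance from (-6, -2) to the farthest point.
Squared distances: 82, 100, 290, 17.
Maximum is 290, attained at A_3.
r = √290 ≈ 17.029.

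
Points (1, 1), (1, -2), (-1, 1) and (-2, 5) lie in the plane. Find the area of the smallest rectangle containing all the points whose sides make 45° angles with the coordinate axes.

In coordinates u = x + y, v = x − y the rectangle is axis-aligned; the map (x,y)→(u,v) scales areas by 2.
u-values: 2, -1, 0, 3; range = 3 − (-1) = 4.
v-values: 0, 3, -2, -7; range = 3 − (-7) = 10.
Area = (4 × 10) / 2 = 20.

20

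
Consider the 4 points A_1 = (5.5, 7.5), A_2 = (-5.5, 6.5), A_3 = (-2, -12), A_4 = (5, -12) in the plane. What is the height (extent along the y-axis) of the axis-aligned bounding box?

max y = 7.5, min y = -12, so height = 19.5.

19.5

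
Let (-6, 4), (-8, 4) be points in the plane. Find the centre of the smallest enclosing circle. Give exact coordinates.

The smallest circle enclosing two points has them as diameter endpoints.
Centre = midpoint = (-7, 4); r² = |(-6, 4)−(-8, 4)|²/4 = 4/4 = 1.
Centre = (-7, 4).

(-7, 4)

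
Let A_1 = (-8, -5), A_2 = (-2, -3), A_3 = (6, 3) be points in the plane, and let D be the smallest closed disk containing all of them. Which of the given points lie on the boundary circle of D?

Side lengths²: A_1A_2² = 40, A_1A_3² = 260, A_2A_3² = 100.
Since A_1A_3² = 260 ≥ 100 + 40 = 140, the angle opposite A_1A_3 is not acute, so the smallest enclosing circle has A_1A_3 as diameter.
Centre = midpoint of A_1A_3 = (-1, -1), r² = 260/4 = 65.
The points at distance exactly r from the centre are A_1, A_3 — 2 points.

A_1, A_3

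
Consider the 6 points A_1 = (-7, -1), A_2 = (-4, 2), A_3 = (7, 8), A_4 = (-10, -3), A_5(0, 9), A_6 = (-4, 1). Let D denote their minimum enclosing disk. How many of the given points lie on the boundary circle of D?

2

A smallest enclosing disk is always determined by at most three of the input points on its boundary.
The farthest pair is A_3–A_4 with squared distance 410. The circle on this segment as diameter has centre (-1.5, 2.5) and r² = 410/4 = 102.5.
Check A_1: distance² to centre = 42.5 ≤ 102.5, so it lies inside.
All remaining points lie in this disk, and no smaller disk contains both endpoints, so this is the minimum enclosing circle.
The points at distance exactly r from the centre are A_3, A_4 — 2 points.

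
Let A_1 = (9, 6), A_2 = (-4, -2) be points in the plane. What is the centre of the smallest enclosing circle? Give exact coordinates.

(2.5, 2)

The smallest circle enclosing two points has them as diameter endpoints.
Centre = midpoint = (2.5, 2); r² = |A_1A_2|²/4 = 233/4 = 58.25.
Centre = (2.5, 2).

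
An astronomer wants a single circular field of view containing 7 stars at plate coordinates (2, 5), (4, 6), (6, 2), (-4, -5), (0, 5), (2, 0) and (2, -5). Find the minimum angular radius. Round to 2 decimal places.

The minimum enclosing circle of a finite set is fixed by two of the points (as a diameter) or three (as a circumcircle).
The farthest pair is (4, 6)–(-4, -5) with squared distance 185. The circle on this segment as diameter has centre (0, 0.5) and r² = 185/4 = 46.25.
Check (2, 5): distance² to centre = 24.25 ≤ 46.25, so it lies inside.
All remaining points lie in this disk, and no smaller disk contains both endpoints, so this is the minimum enclosing circle.
r = √(46.25) ≈ 6.80.

6.80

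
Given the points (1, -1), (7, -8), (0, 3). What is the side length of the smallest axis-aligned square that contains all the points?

11

The bounding box has width 7 and height 11.
An axis-aligned square enclosing the set must have side ≥ max(width, height).
So the minimum side is max(7, 11) = 11.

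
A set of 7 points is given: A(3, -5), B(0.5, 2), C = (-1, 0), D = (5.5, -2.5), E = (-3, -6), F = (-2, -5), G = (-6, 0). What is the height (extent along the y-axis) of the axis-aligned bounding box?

max y = 2, min y = -6, so height = 8.

8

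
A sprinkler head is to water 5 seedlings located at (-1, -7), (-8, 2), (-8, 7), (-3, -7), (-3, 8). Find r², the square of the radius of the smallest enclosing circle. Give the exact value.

The minimum enclosing circle is determined by three boundary points: (-1, -7), (-8, 7), (-3, 8).
Their circumcentre is (-89/22, 5/22) with r² = 14885/242.
The farthest remaining point (-3, -7) is at distance² 12905/242 ≤ 14885/242.

14885/242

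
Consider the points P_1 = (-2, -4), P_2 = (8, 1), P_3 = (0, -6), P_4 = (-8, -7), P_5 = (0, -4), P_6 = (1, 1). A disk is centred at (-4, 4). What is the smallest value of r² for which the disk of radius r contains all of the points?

153

The required radius is the distance from (-4, 4) to the farthest point.
Squared distances: 68, 153, 116, 137, 80, 34.
Maximum is 153, attained at P_2.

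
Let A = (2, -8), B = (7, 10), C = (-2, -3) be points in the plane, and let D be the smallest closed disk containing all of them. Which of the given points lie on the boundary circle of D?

A, B

Side lengths²: AB² = 349, AC² = 41, BC² = 250.
Since AB² = 349 ≥ 250 + 41 = 291, the angle opposite AB is not acute, so the smallest enclosing circle has AB as diameter.
Centre = midpoint of AB = (4.5, 1), r² = 349/4 = 87.25.
The points at distance exactly r from the centre are A, B — 2 points.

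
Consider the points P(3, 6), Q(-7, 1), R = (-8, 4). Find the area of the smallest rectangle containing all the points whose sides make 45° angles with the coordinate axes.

67.5

In coordinates u = x + y, v = x − y the rectangle is axis-aligned; the map (x,y)→(u,v) scales areas by 2.
u-values: 9, -6, -4; range = 9 − (-6) = 15.
v-values: -3, -8, -12; range = -3 − (-12) = 9.
Area = (15 × 9) / 2 = 67.5.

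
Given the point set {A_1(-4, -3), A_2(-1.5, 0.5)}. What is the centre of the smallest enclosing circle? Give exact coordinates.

(-2.75, -1.25)

The smallest circle enclosing two points has them as diameter endpoints.
Centre = midpoint = (-2.75, -1.25); r² = |A_1A_2|²/4 = 18.5/4 = 4.625.
Centre = (-2.75, -1.25).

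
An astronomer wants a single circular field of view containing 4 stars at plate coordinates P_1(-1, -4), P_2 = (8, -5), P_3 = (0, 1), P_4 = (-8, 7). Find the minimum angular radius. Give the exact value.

By Welzl's lemma the MEC is supported by two points (diametrically opposite) or three points (on a circumcircle).
The farthest pair is P_2–P_4 with squared distance 400. The circle on this segment as diameter has centre (0, 1) and r² = 400/4 = 100.
Check P_1: distance² to centre = 26 ≤ 100, so it lies inside.
All remaining points lie in this disk, and no smaller disk contains both endpoints, so this is the minimum enclosing circle.
r = √100 = 10.

10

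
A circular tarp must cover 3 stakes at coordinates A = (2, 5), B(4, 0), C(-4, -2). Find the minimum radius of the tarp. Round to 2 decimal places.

Side lengths²: AB² = 29, AC² = 85, BC² = 68.
Since AC² = 85 < 68 + 29 = 97, the triangle is acute, so the smallest enclosing circle is the circumcircle.
Circumcentre = (-23/44, 12/11), r² = 41905/1936.
r = √(41905/1936) ≈ 4.65.

4.65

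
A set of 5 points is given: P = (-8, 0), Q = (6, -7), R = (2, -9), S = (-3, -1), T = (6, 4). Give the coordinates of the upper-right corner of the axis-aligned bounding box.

x-range [-8, 6], y-range [-9, 4].
The upper-right corner is (6, 4).

(6, 4)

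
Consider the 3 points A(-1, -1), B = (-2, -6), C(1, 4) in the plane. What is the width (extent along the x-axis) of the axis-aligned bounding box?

max x = 1, min x = -2, so width = 3.

3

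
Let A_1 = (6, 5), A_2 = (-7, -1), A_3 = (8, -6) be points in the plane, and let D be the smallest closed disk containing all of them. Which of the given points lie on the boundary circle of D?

A_1, A_2, A_3

Side lengths²: A_1A_2² = 205, A_1A_3² = 125, A_2A_3² = 250.
Since A_2A_3² = 250 < 205 + 125 = 330, the triangle is acute, so the smallest enclosing circle is the circumcircle.
Circumcentre = (71/62, -97/62), r² = 128125/1922.
The points at distance exactly r from the centre are A_1, A_2, A_3 — 3 points.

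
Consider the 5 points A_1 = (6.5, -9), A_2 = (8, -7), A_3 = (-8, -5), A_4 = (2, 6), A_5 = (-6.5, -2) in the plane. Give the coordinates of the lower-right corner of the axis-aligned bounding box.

(8, -9)

x-range [-8, 8], y-range [-9, 6].
The lower-right corner is (8, -9).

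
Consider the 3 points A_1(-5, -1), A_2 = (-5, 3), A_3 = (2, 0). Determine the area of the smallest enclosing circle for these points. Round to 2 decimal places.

Side lengths²: A_1A_2² = 16, A_1A_3² = 50, A_2A_3² = 58.
Since A_2A_3² = 58 < 50 + 16 = 66, the triangle is acute, so the smallest enclosing circle is the circumcircle.
Circumcentre = (-12/7, 1), r² = 725/49.
Area = π·r² = π·725/49 ≈ 46.48.

46.48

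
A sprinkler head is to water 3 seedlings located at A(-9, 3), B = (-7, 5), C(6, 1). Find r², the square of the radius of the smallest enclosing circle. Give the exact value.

57.25

Side lengths²: AB² = 8, AC² = 229, BC² = 185.
Since AC² = 229 ≥ 185 + 8 = 193, the angle opposite AC is not acute, so the smallest enclosing circle has AC as diameter.
Centre = midpoint of AC = (-1.5, 2), r² = 229/4 = 57.25.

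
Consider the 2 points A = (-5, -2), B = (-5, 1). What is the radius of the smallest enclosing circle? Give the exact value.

The smallest circle enclosing two points has them as diameter endpoints.
Centre = midpoint = (-5, -0.5); r² = |AB|²/4 = 9/4 = 2.25.
r = √(2.25) = 1.5.

1.5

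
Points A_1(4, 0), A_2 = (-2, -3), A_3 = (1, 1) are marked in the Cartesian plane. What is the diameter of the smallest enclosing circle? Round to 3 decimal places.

6.708

Side lengths²: A_1A_2² = 45, A_1A_3² = 10, A_2A_3² = 25.
Since A_1A_2² = 45 ≥ 25 + 10 = 35, the angle opposite A_1A_2 is not acute, so the smallest enclosing circle has A_1A_2 as diameter.
Centre = midpoint of A_1A_2 = (1, -1.5), r² = 45/4 = 11.25.
Diameter = 2r = 2√(11.25) ≈ 6.708.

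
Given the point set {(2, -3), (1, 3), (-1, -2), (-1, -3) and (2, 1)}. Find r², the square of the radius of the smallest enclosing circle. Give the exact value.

The minimum enclosing circle is determined by three boundary points: (2, -3), (1, 3), (-1, -3).
Their circumcentre is (0.5, -1/6) with r² = 185/18.
The farthest remaining point (-1, -2) is at distance² 101/18 ≤ 185/18.

185/18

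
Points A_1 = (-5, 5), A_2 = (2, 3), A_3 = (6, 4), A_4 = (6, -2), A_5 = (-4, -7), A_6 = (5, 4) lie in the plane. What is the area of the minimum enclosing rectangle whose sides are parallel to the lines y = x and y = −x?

189

In coordinates u = x + y, v = x − y the rectangle is axis-aligned; the map (x,y)→(u,v) scales areas by 2.
u-values: 0, 5, 10, 4, -11, 9; range = 10 − (-11) = 21.
v-values: -10, -1, 2, 8, 3, 1; range = 8 − (-10) = 18.
Area = (21 × 18) / 2 = 189.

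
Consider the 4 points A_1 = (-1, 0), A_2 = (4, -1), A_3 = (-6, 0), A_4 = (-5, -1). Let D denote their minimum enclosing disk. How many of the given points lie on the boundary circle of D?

2

The farthest pair is A_2–A_3 with squared distance 101. The circle on this segment as diameter has centre (-1, -0.5) and r² = 101/4 = 25.25.
Check A_1: distance² to centre = 0.25 ≤ 25.25, so it lies inside.
All remaining points lie in this disk, and no smaller disk contains both endpoints, so this is the minimum enclosing circle.
The points at distance exactly r from the centre are A_2, A_3 — 2 points.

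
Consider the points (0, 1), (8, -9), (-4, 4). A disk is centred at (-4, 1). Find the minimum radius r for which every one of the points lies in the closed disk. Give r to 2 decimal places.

The required radius is the distance from (-4, 1) to the farthest point.
Squared distances: 16, 244, 9.
Maximum is 244, attained at (8, -9).
r = √244 ≈ 15.62.

15.62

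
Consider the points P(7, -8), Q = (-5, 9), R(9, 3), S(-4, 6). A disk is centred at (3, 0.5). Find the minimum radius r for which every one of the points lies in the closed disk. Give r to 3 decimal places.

The required radius is the distance from (3, 0.5) to the farthest point.
Squared distances: 88.25, 136.25, 42.25, 79.25.
Maximum is 136.25, attained at Q.
r = √(136.25) ≈ 11.673.

11.673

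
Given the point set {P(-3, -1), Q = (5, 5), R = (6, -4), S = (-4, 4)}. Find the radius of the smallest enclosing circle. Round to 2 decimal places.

By Welzl's lemma the MEC is supported by two points (diametrically opposite) or three points (on a circumcircle).
The farthest pair is R–S with squared distance 164. The circle on this segment as diameter has centre (1, 0) and r² = 164/4 = 41.
Check P: distance² to centre = 17 ≤ 41, so it lies inside.
All remaining points lie in this disk, and no smaller disk contains both endpoints, so this is the minimum enclosing circle.
r = √41 ≈ 6.40.

6.40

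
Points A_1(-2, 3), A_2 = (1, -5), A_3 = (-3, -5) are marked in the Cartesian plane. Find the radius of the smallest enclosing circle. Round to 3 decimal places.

Side lengths²: A_1A_2² = 73, A_1A_3² = 65, A_2A_3² = 16.
Since A_1A_2² = 73 < 65 + 16 = 81, the triangle is acute, so the smallest enclosing circle is the circumcircle.
Circumcentre = (-1, -1.1875), r² = 18.53515625.
r = √(18.53515625) ≈ 4.305.

4.305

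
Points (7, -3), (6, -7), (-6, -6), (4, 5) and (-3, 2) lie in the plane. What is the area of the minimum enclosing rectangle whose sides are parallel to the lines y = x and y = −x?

In coordinates u = x + y, v = x − y the rectangle is axis-aligned; the map (x,y)→(u,v) scales areas by 2.
u-values: 4, -1, -12, 9, -1; range = 9 − (-12) = 21.
v-values: 10, 13, 0, -1, -5; range = 13 − (-5) = 18.
Area = (21 × 18) / 2 = 189.

189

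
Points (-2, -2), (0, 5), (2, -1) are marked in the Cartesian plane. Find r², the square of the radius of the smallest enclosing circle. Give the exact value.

Call the three points A, B, C in the order given.
Side lengths²: AB² = 53, AC² = 17, BC² = 40.
Since AB² = 53 < 40 + 17 = 57, the triangle is acute, so the smallest enclosing circle is the circumcircle.
Circumcentre = (-19/26, 37/26), r² = 4505/338.

4505/338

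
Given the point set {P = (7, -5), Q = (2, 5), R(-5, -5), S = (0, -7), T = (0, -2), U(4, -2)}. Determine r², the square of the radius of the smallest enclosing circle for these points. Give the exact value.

The minimum enclosing circle of a finite set is fixed by two of the points (as a diameter) or three (as a circumcircle).
The minimum enclosing circle is determined by three boundary points: P, Q, R.
Their circumcentre is (1, -1.75) with r² = 46.5625.
The farthest remaining point S is at distance² 28.5625 ≤ 46.5625.

46.5625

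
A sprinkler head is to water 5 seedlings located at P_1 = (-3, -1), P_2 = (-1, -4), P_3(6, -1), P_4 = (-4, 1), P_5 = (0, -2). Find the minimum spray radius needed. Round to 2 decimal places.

5.10

The farthest pair is P_3–P_4 with squared distance 104. The circle on this segment as diameter has centre (1, 0) and r² = 104/4 = 26.
Check P_1: distance² to centre = 17 ≤ 26, so it lies inside.
All remaining points lie in this disk, and no smaller disk contains both endpoints, so this is the minimum enclosing circle.
r = √26 ≈ 5.10.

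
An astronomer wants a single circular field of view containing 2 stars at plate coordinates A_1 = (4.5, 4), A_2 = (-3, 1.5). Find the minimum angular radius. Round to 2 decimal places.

3.95

The smallest circle enclosing two points has them as diameter endpoints.
Centre = midpoint = (0.75, 2.75); r² = |A_1A_2|²/4 = 62.5/4 = 15.625.
r = √(15.625) ≈ 3.95.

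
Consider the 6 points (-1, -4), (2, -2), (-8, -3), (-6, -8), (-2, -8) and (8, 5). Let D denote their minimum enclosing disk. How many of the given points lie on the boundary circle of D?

The farthest pair is (-6, -8)–(8, 5) with squared distance 365. The circle on this segment as diameter has centre (1, -1.5) and r² = 365/4 = 91.25.
Check (-1, -4): distance² to centre = 10.25 ≤ 91.25, so it lies inside.
All remaining points lie in this disk, and no smaller disk contains both endpoints, so this is the minimum enclosing circle.
The points at distance exactly r from the centre are (-6, -8), (8, 5) — 2 points.

2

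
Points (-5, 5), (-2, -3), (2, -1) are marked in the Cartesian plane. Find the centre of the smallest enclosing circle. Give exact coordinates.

(-69/38, 31/19)

Call the three points A, B, C in the order given.
Side lengths²: AB² = 73, AC² = 85, BC² = 20.
Since AC² = 85 < 73 + 20 = 93, the triangle is acute, so the smallest enclosing circle is the circumcircle.
Circumcentre = (-69/38, 31/19), r² = 31025/1444.
Centre = (-69/38, 31/19).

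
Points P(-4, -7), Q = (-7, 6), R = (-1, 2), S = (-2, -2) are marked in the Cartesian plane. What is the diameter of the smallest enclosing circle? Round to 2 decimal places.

13.34

By Welzl's lemma the MEC is supported by two points (diametrically opposite) or three points (on a circumcircle).
The farthest pair is P–Q with squared distance 178. The circle on this segment as diameter has centre (-5.5, -0.5) and r² = 178/4 = 44.5.
Check R: distance² to centre = 26.5 ≤ 44.5, so it lies inside.
All remaining points lie in this disk, and no smaller disk contains both endpoints, so this is the minimum enclosing circle.
Diameter = 2r = 2√(44.5) ≈ 13.34.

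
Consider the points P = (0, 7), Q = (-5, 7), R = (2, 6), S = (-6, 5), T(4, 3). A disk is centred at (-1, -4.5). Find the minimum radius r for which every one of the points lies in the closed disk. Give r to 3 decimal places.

12.176

The required radius is the distance from (-1, -4.5) to the farthest point.
Squared distances: 133.25, 148.25, 119.25, 115.25, 81.25.
Maximum is 148.25, attained at Q.
r = √(148.25) ≈ 12.176.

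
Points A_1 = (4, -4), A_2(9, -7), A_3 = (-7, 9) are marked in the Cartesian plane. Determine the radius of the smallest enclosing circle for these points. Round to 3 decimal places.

11.314

Side lengths²: A_1A_2² = 34, A_1A_3² = 290, A_2A_3² = 512.
Since A_2A_3² = 512 ≥ 290 + 34 = 324, the angle opposite A_2A_3 is not acute, so the smallest enclosing circle has A_2A_3 as diameter.
Centre = midpoint of A_2A_3 = (1, 1), r² = 512/4 = 128.
r = √128 ≈ 11.314.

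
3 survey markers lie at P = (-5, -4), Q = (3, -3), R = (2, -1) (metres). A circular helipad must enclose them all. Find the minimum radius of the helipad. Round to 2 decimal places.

Side lengths²: PQ² = 65, PR² = 58, QR² = 5.
Since PQ² = 65 ≥ 58 + 5 = 63, the angle opposite PQ is not acute, so the smallest enclosing circle has PQ as diameter.
Centre = midpoint of PQ = (-1, -3.5), r² = 65/4 = 16.25.
r = √(16.25) ≈ 4.03.

4.03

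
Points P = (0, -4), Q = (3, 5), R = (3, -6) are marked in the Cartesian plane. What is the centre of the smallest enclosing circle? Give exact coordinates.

Side lengths²: PQ² = 90, PR² = 13, QR² = 121.
Since QR² = 121 ≥ 90 + 13 = 103, the angle opposite QR is not acute, so the smallest enclosing circle has QR as diameter.
Centre = midpoint of QR = (3, -0.5), r² = 121/4 = 30.25.
Centre = (3, -0.5).

(3, -0.5)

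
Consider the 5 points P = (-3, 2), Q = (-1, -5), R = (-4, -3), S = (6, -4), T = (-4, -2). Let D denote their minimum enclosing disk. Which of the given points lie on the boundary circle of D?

P, R, S

By Welzl's lemma the MEC is supported by two points (diametrically opposite) or three points (on a circumcircle).
The minimum enclosing circle is determined by three boundary points: P, R, S.
Their circumcentre is (41/34, -49/34) with r² = 17069/578.
The farthest remaining point T is at distance² 15845/578 ≤ 17069/578.
The points at distance exactly r from the centre are P, R, S — 3 points.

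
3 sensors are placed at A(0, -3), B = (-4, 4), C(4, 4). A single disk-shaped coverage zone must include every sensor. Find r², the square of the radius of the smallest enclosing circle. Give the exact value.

4225/196

Side lengths²: AB² = 65, AC² = 65, BC² = 64.
Since AC² = 65 < 65 + 64 = 129, the triangle is acute, so the smallest enclosing circle is the circumcircle.
Circumcentre = (0, 23/14), r² = 4225/196.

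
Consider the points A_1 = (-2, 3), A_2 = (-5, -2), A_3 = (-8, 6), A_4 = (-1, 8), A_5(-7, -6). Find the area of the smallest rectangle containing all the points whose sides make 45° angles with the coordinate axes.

130

In coordinates u = x + y, v = x − y the rectangle is axis-aligned; the map (x,y)→(u,v) scales areas by 2.
u-values: 1, -7, -2, 7, -13; range = 7 − (-13) = 20.
v-values: -5, -3, -14, -9, -1; range = -1 − (-14) = 13.
Area = (20 × 13) / 2 = 130.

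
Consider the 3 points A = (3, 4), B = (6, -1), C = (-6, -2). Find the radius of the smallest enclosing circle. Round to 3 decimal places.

6.028

Side lengths²: AB² = 34, AC² = 117, BC² = 145.
Since BC² = 145 < 117 + 34 = 151, the triangle is acute, so the smallest enclosing circle is the circumcircle.
Circumcentre = (-1/42, -17/14), r² = 32045/882.
r = √(32045/882) ≈ 6.028.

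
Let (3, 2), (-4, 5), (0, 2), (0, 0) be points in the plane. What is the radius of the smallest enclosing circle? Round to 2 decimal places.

3.81

By Welzl's lemma the MEC is supported by two points (diametrically opposite) or three points (on a circumcircle).
The farthest pair is (3, 2)–(-4, 5) with squared distance 58. The circle on this segment as diameter has centre (-0.5, 3.5) and r² = 58/4 = 14.5.
Check (0, 2): distance² to centre = 2.5 ≤ 14.5, so it lies inside.
All remaining points lie in this disk, and no smaller disk contains both endpoints, so this is the minimum enclosing circle.
r = √(14.5) ≈ 3.81.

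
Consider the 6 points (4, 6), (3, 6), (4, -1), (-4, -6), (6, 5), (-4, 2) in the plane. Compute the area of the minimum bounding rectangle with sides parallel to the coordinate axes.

x ranges over [-4, 6], width 10.
y ranges over [-6, 6], height 12.
Area = 10 × 12 = 120.

120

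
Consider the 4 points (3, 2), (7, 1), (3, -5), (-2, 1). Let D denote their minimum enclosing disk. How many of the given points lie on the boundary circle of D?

The minimum enclosing circle of a finite set is fixed by two of the points (as a diameter) or three (as a circumcircle).
The minimum enclosing circle is determined by three boundary points: (7, 1), (3, -5), (-2, 1).
Their circumcentre is (2.5, -1/3) with r² = 793/36.
The farthest remaining point (3, 2) is at distance² 205/36 ≤ 793/36.
The points at distance exactly r from the centre are (7, 1), (3, -5), (-2, 1) — 3 points.

3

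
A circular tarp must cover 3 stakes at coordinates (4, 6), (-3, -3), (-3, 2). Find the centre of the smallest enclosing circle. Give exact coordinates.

(0.5, 1.5)

Call the three points A, B, C in the order given.
Side lengths²: AB² = 130, AC² = 65, BC² = 25.
Since AB² = 130 ≥ 65 + 25 = 90, the angle opposite AB is not acute, so the smallest enclosing circle has AB as diameter.
Centre = midpoint of AB = (0.5, 1.5), r² = 130/4 = 32.5.
Centre = (0.5, 1.5).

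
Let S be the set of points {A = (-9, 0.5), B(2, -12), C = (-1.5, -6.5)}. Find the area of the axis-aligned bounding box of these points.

x ranges over [-9, 2], width 11.
y ranges over [-12, 0.5], height 12.5.
Area = 11 × 12.5 = 137.5.

137.5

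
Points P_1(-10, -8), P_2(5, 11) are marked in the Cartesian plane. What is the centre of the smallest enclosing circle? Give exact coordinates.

The smallest circle enclosing two points has them as diameter endpoints.
Centre = midpoint = (-2.5, 1.5); r² = |P_1P_2|²/4 = 586/4 = 146.5.
Centre = (-2.5, 1.5).

(-2.5, 1.5)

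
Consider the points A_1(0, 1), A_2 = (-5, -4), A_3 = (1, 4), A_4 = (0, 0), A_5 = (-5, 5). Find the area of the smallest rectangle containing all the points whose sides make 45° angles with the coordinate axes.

70

In coordinates u = x + y, v = x − y the rectangle is axis-aligned; the map (x,y)→(u,v) scales areas by 2.
u-values: 1, -9, 5, 0, 0; range = 5 − (-9) = 14.
v-values: -1, -1, -3, 0, -10; range = 0 − (-10) = 10.
Area = (14 × 10) / 2 = 70.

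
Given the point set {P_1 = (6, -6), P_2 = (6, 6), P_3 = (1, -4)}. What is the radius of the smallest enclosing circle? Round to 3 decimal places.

Side lengths²: P_1P_2² = 144, P_1P_3² = 29, P_2P_3² = 125.
Since P_1P_2² = 144 < 125 + 29 = 154, the triangle is acute, so the smallest enclosing circle is the circumcircle.
Circumcentre = (5.5, 0), r² = 36.25.
r = √(36.25) ≈ 6.021.

6.021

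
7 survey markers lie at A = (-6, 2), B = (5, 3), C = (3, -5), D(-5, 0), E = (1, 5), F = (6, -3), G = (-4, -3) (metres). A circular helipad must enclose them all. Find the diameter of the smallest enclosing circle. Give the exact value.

13

By Welzl's lemma the MEC is supported by two points (diametrically opposite) or three points (on a circumcircle).
The farthest pair is A–F with squared distance 169. The circle on this segment as diameter has centre (0, -0.5) and r² = 169/4 = 42.25.
Check B: distance² to centre = 37.25 ≤ 42.25, so it lies inside.
All remaining points lie in this disk, and no smaller disk contains both endpoints, so this is the minimum enclosing circle.
Diameter = 2r = 2√(42.25) = 13.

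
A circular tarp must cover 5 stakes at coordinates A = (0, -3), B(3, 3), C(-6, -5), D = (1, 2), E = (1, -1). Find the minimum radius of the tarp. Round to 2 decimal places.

6.02

The farthest pair is B–C with squared distance 145. The circle on this segment as diameter has centre (-1.5, -1) and r² = 145/4 = 36.25.
Check A: distance² to centre = 6.25 ≤ 36.25, so it lies inside.
All remaining points lie in this disk, and no smaller disk contains both endpoints, so this is the minimum enclosing circle.
r = √(36.25) ≈ 6.02.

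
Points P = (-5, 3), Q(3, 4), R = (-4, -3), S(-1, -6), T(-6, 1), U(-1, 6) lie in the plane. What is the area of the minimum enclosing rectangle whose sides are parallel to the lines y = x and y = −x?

In coordinates u = x + y, v = x − y the rectangle is axis-aligned; the map (x,y)→(u,v) scales areas by 2.
u-values: -2, 7, -7, -7, -5, 5; range = 7 − (-7) = 14.
v-values: -8, -1, -1, 5, -7, -7; range = 5 − (-8) = 13.
Area = (14 × 13) / 2 = 91.

91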